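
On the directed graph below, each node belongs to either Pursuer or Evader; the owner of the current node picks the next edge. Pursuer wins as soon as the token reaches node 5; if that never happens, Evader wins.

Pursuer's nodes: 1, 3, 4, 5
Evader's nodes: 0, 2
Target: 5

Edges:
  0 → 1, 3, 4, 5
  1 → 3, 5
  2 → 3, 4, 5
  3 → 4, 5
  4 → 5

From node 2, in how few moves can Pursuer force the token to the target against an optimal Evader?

2

A0 = {5}
A1: add {1, 3, 4} — 1 (Pursuer) has 1→5; 3 (Pursuer) has 3→5; 4 (Pursuer) has 4→5.
A2: add {0, 2} — 0 (Evader): all of {1, 3, 4, 5} already in; 2 (Evader): all of {3, 4, 5} already in.
A2 = all vertices. Fixed point.
2 enters the attractor at level 2, so Pursuer can force the target in 2 moves from there.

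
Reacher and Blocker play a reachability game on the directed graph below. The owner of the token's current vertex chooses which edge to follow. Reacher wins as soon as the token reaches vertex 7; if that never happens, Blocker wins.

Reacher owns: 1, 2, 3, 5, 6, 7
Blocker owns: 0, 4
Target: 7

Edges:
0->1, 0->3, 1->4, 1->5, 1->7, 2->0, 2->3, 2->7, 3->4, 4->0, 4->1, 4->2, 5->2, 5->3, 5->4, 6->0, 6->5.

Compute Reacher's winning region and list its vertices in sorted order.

A0 = {7}
A1: add {1, 2} — 1 (Reacher) has 1→7; 2 (Reacher) has 2→7.
A2: add {5} — 5 (Reacher) has 5→2.
A3: add {6} — 6 (Reacher) has 6→5.
A4 = A3; e.g. 0 (Blocker) can still go to 3. Fixed point.
Reacher's winning region = {1, 2, 5, 6, 7}.

1, 2, 5, 6, 7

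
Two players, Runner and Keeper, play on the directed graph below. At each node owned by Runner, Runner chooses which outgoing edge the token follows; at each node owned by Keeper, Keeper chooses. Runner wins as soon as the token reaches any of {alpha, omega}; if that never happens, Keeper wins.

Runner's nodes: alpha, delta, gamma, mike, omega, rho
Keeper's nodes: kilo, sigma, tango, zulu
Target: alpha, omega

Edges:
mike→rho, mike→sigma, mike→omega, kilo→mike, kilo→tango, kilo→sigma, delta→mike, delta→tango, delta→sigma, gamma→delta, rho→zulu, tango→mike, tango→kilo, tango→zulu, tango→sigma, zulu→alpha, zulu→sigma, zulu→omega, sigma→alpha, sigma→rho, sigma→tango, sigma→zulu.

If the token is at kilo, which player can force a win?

A0 = {alpha, omega}
A1: add {mike} — mike (Runner) has mike→omega.
A2: add {delta} — delta (Runner) has delta→mike.
A3: add {gamma} — gamma (Runner) has gamma→delta.
A4 = A3; e.g. kilo (Keeper) can still go to tango. Fixed point.
kilo never enters the attractor, so Keeper can avoid the target forever.

Keeper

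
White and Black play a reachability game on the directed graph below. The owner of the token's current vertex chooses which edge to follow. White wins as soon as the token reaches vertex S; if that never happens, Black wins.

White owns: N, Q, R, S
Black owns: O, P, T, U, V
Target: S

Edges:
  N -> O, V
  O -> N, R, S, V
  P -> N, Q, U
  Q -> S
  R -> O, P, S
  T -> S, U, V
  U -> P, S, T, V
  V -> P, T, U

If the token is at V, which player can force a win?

A0 = {S}
A1: add {Q, R} — Q (White) has Q→S; R (White) has R→S.
A2 = A1; e.g. N (White) has no edge into A1. Fixed point.
V never enters the attractor, so Black can avoid the target forever.

Black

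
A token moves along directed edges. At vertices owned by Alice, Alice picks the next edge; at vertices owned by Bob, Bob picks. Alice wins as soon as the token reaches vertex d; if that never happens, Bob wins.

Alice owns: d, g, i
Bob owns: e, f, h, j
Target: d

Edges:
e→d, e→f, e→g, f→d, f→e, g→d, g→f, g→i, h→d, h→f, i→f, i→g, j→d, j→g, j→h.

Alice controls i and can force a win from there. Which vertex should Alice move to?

g

A0 = {d}
A1: add {g} — g (Alice) has g→d.
A2: add {i} — i (Alice) has i→g.
A3 = A2; e.g. e (Bob) can still go to f. Fixed point.
From i, successor g is in the attractor (rank 1); the other successor f is not.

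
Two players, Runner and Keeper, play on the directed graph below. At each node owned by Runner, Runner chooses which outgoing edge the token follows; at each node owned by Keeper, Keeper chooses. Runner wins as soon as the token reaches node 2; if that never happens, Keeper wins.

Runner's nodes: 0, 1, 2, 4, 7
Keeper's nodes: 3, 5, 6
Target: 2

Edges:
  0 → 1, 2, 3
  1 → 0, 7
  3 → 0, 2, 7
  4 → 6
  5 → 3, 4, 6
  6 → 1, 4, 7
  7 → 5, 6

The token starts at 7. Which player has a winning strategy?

A0 = {2}
A1: add {0} — 0 (Runner) has 0→2.
A2: add {1} — 1 (Runner) has 1→0.
A3 = A2; e.g. 3 (Keeper) can still go to 7. Fixed point.
7 never enters the attractor, so Keeper can avoid the target forever.

Keeper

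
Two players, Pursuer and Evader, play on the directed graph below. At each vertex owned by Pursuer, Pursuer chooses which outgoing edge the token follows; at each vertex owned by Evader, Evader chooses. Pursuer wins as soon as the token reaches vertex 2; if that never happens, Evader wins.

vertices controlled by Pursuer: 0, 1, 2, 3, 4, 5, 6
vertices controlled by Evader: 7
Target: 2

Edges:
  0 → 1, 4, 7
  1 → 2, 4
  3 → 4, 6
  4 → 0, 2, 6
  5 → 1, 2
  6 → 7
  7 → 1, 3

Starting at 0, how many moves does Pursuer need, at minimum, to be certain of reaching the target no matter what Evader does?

A0 = {2}
A1: add {1, 4, 5} — 1 (Pursuer) has 1→2; 4 (Pursuer) has 4→2; 5 (Pursuer) has 5→2.
A2: add {0, 3} — 0 (Pursuer) has 0→1; 3 (Pursuer) has 3→4.
0 enters the attractor at level 2, so Pursuer can force the target in 2 moves from there.

2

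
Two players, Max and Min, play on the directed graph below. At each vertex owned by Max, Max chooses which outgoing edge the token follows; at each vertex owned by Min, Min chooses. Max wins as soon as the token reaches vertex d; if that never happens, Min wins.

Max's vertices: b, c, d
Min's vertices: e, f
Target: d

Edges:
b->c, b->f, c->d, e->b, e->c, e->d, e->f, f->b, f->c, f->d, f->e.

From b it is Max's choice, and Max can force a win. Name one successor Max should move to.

A0 = {d}
A1: add {c} — c (Max) has c→d.
A2: add {b} — b (Max) has b→c.
A3 = A2; e.g. e (Min) can still go to f. Fixed point.
From b, successor c is in the attractor (rank 1); the other successor f is not.

c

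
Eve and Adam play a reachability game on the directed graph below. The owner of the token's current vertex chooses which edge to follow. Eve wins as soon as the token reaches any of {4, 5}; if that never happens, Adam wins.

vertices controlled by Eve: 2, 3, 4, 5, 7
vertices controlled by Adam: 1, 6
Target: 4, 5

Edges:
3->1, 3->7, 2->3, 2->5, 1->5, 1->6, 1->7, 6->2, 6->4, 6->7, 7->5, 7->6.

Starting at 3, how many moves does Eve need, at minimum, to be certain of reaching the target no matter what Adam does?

2

A0 = {4, 5}
A1: add {2, 7} — 2 (Eve) has 2→5; 7 (Eve) has 7→5.
A2: add {3, 6} — 3 (Eve) has 3→7; 6 (Adam): all of {2, 4, 7} already in.
3 enters the attractor at level 2, so Eve can force the target in 2 moves from there.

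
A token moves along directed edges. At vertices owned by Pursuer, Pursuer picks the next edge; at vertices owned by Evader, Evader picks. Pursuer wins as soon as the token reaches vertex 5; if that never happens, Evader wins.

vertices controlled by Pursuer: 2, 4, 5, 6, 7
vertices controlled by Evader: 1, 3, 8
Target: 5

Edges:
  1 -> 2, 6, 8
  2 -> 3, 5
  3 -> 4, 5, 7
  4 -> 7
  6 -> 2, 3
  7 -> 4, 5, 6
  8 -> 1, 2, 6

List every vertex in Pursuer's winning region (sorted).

A0 = {5}
A1: add {2, 7} — 2 (Pursuer) has 2→5; 7 (Pursuer) has 7→5.
A2: add {4, 6} — 4 (Pursuer) has 4→7; 6 (Pursuer) has 6→2.
A3: add {3} — 3 (Evader): all of {4, 5, 7} already in.
A4 = A3; e.g. 1 (Evader) can still go to 8. Fixed point.
Pursuer's winning region = {2, 3, 4, 5, 6, 7}.

2, 3, 4, 5, 6, 7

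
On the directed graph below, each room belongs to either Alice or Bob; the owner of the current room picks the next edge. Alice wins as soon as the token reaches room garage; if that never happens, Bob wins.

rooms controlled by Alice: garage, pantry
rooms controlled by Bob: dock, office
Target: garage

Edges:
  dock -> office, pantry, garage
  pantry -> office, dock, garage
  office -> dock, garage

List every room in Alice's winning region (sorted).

garage, pantry

A0 = {garage}
A1: add {pantry} — pantry (Alice) has pantry→garage.
A2 = A1; e.g. office (Bob) can still go to dock. Fixed point.
Alice's winning region = {garage, pantry}.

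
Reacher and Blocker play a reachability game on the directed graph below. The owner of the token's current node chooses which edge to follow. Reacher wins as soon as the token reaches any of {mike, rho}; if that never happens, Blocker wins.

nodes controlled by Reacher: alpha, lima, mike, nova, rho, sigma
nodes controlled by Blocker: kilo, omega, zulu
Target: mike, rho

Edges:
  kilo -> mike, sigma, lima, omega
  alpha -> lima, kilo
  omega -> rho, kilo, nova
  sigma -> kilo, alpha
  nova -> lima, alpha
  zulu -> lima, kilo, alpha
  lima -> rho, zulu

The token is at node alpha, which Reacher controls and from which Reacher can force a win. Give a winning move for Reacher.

A0 = {mike, rho}
A1: add {lima} — lima (Reacher) has lima→rho.
A2: add {alpha, nova} — alpha (Reacher) has alpha→lima; nova (Reacher) has nova→lima.
A3: add {sigma} — sigma (Reacher) has sigma→alpha.
A4 = A3; e.g. kilo (Blocker) can still go to omega. Fixed point.
From alpha, successor lima is in the attractor (rank 1); the other successor kilo is not.

lima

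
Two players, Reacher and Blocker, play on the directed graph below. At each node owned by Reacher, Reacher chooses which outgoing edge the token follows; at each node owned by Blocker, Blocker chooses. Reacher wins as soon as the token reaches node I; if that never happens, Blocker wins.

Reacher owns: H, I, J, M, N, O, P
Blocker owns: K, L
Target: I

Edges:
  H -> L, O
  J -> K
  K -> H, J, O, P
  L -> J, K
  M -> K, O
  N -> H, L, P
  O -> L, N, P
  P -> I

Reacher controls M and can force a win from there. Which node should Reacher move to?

A0 = {I}
A1: add {P} — P (Reacher) has P→I.
A2: add {N, O} — N (Reacher) has N→P; O (Reacher) has O→P.
A3: add {H, M} — H (Reacher) has H→O; M (Reacher) has M→O.
A4 = A3; e.g. J (Reacher) has no edge into A3. Fixed point.
From M, successor O is in the attractor (rank 2); the other successor K is not.

O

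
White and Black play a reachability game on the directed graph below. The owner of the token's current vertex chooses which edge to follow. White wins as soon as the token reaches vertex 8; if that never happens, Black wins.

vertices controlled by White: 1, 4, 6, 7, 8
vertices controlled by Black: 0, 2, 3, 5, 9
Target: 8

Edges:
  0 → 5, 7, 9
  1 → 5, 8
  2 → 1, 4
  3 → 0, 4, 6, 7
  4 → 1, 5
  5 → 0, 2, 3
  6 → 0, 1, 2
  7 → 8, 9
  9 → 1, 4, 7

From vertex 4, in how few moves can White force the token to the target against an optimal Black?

A0 = {8}
A1: add {1, 7} — 1 (White) has 1→8; 7 (White) has 7→8.
A2: add {4, 6} — 4 (White) has 4→1; 6 (White) has 6→1.
4 enters the attractor at level 2, so White can force the target in 2 moves from there.

2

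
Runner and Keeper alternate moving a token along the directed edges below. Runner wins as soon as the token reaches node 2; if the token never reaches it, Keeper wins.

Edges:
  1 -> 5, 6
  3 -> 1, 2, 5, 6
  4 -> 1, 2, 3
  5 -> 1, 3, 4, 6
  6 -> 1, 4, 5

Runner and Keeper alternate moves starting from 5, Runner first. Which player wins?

Keeper

Track states (vertex, player-to-move).
A0 = {(2,Runner), (2,Keeper)}
A1: add {(3,Runner), (4,Runner)}.
A2 = A1; e.g. (1,Runner) stays out. (5,Runner) never enters ⇒ Keeper avoids the target.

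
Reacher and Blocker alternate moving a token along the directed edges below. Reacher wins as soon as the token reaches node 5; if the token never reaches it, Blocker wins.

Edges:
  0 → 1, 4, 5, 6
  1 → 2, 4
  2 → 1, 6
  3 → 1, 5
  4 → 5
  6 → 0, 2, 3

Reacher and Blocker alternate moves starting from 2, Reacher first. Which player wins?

Track states (vertex, player-to-move).
A0 = {(5,Reacher), (5,Blocker)}
A1: add {(0,Reacher), (3,Reacher), (4,Reacher), (4,Blocker)}.
A2: add {(1,Reacher)}.
A3: add {(3,Blocker)}.
A4: add {(6,Reacher)}.
A5: add {(0,Blocker), (2,Blocker)}.
A6 = A5; e.g. (1,Blocker) stays out. (2,Reacher) never enters ⇒ Blocker avoids the target.

Blocker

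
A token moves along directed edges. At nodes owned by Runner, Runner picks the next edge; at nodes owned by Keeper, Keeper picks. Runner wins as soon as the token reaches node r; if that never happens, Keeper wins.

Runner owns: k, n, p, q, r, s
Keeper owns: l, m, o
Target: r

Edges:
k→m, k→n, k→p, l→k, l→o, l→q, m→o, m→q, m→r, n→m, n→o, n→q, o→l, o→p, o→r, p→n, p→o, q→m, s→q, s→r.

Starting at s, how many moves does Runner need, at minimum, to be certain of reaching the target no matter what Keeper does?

A0 = {r}
A1: add {s} — s (Runner) has s→r.
A2 = A1; e.g. k (Runner) has no edge into A1. Fixed point.
s enters the attractor at level 1, so Runner can force the target in 1 move from there.

1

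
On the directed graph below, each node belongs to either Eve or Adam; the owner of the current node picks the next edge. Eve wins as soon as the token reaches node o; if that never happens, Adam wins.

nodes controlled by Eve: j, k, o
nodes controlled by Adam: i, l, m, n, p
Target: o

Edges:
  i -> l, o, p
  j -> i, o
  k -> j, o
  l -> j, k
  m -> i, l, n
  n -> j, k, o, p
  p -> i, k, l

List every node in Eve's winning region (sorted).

A0 = {o}
A1: add {j, k} — j (Eve) has j→o; k (Eve) has k→o.
A2: add {l} — l (Adam): all of {j, k} already in.
A3 = A2; e.g. i (Adam) can still go to p. Fixed point.
Eve's winning region = {j, k, l, o}.

j, k, l, o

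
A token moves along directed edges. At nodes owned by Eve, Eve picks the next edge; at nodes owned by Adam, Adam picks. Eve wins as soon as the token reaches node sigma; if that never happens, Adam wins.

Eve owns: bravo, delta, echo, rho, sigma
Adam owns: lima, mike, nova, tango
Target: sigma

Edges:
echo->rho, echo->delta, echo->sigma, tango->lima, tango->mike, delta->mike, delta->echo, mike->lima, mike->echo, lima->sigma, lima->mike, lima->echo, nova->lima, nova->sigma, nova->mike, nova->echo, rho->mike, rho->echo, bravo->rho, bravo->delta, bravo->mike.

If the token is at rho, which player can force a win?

Eve

A0 = {sigma}
A1: add {echo} — echo (Eve) has echo→sigma.
A2: add {delta, rho} — rho (Eve) has rho→echo; delta (Eve) has delta→echo.
rho ∈ A2, so Eve can force the target.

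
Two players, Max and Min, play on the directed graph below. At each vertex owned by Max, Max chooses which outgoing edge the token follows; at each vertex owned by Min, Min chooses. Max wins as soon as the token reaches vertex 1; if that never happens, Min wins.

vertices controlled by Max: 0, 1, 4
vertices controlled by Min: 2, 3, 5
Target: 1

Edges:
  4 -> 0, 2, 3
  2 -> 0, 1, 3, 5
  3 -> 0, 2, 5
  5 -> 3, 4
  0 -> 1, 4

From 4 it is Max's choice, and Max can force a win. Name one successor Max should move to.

A0 = {1}
A1: add {0} — 0 (Max) has 0→1.
A2: add {4} — 4 (Max) has 4→0.
A3 = A2; e.g. 2 (Min) can still go to 3. Fixed point.
From 4, successor 0 is in the attractor (rank 1); the other successors 2, 3 are not.

0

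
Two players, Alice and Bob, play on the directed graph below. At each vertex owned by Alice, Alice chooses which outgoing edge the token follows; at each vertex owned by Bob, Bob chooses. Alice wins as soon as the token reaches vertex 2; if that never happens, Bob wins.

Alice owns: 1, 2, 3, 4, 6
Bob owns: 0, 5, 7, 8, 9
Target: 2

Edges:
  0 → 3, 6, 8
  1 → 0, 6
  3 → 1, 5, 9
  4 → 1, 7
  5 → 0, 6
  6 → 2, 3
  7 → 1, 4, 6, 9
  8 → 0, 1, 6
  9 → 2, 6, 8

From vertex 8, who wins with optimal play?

Bob

A0 = {2}
A1: add {6} — 6 (Alice) has 6→2.
A2: add {1} — 1 (Alice) has 1→6.
A3: add {3, 4} — 3 (Alice) has 3→1; 4 (Alice) has 4→1.
A4 = A3; e.g. 0 (Bob) can still go to 8. Fixed point.
8 never enters the attractor, so Bob can avoid the target forever.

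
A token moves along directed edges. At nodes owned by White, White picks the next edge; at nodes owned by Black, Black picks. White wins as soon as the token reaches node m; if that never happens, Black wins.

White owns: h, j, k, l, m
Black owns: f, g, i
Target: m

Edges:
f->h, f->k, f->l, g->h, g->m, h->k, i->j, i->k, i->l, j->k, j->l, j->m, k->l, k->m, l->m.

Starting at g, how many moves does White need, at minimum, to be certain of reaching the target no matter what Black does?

A0 = {m}
A1: add {j, k, l} — j (White) has j→m; k (White) has k→m; l (White) has l→m.
A2: add {h, i} — h (White) has h→k; i (Black): all of {j, k, l} already in.
A3: add {f, g} — f (Black): all of {h, k, l} already in; g (Black): all of {h, m} already in.
A3 = all vertices. Fixed point.
g enters the attractor at level 3, so White can force the target in 3 moves from there.

3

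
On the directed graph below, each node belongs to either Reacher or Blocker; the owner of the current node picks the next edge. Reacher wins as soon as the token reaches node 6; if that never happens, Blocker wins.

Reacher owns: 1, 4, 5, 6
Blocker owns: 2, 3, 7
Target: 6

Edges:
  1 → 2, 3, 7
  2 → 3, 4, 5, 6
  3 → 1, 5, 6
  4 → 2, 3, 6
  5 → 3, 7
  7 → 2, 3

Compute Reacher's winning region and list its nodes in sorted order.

A0 = {6}
A1: add {4} — 4 (Reacher) has 4→6.
A2 = A1; e.g. 1 (Reacher) has no edge into A1. Fixed point.
Reacher's winning region = {4, 6}.

4, 6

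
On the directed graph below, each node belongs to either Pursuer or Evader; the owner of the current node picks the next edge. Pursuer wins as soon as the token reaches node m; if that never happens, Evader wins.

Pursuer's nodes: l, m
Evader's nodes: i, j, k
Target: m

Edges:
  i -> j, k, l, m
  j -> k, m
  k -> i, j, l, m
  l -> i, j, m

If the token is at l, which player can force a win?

A0 = {m}
A1: add {l} — l (Pursuer) has l→m.
A2 = A1; e.g. i (Evader) can still go to j. Fixed point.
l ∈ A1, so Pursuer can force the target.

Pursuer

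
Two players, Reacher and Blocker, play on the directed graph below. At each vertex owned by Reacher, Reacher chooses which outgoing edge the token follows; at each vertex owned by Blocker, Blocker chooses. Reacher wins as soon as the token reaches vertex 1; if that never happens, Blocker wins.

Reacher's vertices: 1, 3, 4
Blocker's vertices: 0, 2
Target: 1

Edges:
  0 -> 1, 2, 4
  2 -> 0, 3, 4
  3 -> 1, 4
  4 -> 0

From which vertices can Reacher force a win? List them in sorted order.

1, 3

A0 = {1}
A1: add {3} — 3 (Reacher) has 3→1.
A2 = A1; e.g. 0 (Blocker) can still go to 2. Fixed point.
Reacher's winning region = {1, 3}.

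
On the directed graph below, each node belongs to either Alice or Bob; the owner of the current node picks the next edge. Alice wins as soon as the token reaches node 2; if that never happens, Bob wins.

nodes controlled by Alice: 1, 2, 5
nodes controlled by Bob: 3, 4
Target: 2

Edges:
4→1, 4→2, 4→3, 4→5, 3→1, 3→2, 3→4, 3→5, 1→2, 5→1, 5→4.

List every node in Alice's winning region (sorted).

1, 2, 5

A0 = {2}
A1: add {1} — 1 (Alice) has 1→2.
A2: add {5} — 5 (Alice) has 5→1.
A3 = A2; e.g. 3 (Bob) can still go to 4. Fixed point.
Alice's winning region = {1, 2, 5}.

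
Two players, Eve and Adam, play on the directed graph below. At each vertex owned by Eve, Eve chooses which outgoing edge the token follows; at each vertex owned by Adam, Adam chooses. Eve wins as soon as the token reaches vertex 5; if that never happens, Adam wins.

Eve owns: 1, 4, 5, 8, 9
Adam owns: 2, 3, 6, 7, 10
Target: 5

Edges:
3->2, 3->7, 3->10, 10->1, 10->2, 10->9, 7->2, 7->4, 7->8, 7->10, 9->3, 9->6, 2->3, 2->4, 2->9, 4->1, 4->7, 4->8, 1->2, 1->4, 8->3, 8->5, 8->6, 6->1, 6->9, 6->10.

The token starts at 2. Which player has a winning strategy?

Adam

A0 = {5}
A1: add {8} — 8 (Eve) has 8→5.
A2: add {4} — 4 (Eve) has 4→8.
A3: add {1} — 1 (Eve) has 1→4.
A4 = A3; e.g. 2 (Adam) can still go to 3. Fixed point.
2 never enters the attractor, so Adam can avoid the target forever.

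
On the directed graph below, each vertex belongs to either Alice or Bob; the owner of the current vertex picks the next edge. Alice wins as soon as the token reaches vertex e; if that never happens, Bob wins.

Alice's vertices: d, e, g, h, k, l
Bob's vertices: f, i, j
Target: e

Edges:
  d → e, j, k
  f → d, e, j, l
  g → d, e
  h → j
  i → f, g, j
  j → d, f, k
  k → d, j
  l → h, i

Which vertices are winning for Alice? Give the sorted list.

A0 = {e}
A1: add {d, g} — d (Alice) has d→e; g (Alice) has g→e.
A2: add {k} — k (Alice) has k→d.
A3 = A2; e.g. f (Bob) can still go to j. Fixed point.
Alice's winning region = {d, e, g, k}.

d, e, g, k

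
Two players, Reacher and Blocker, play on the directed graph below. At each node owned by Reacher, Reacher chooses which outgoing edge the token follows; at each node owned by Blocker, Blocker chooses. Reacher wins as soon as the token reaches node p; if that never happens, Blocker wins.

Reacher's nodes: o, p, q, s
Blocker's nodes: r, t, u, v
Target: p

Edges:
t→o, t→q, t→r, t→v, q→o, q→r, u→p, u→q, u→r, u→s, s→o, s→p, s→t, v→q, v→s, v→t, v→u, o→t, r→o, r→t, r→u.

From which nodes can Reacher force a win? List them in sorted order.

A0 = {p}
A1: add {s} — s (Reacher) has s→p.
A2 = A1; e.g. o (Reacher) has no edge into A1. Fixed point.
Reacher's winning region = {p, s}.

p, s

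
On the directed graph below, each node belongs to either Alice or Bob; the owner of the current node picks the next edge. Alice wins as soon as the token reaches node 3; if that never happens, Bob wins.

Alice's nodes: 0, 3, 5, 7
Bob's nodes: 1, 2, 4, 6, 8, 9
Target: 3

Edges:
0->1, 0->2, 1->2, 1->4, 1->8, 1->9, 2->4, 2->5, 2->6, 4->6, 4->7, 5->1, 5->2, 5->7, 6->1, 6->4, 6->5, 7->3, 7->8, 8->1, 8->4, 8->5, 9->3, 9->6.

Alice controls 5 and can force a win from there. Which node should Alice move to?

A0 = {3}
A1: add {7} — 7 (Alice) has 7→3.
A2: add {5} — 5 (Alice) has 5→7.
A3 = A2; e.g. 0 (Alice) has no edge into A2. Fixed point.
From 5, successor 7 is in the attractor (rank 1); the other successors 1, 2 are not.

7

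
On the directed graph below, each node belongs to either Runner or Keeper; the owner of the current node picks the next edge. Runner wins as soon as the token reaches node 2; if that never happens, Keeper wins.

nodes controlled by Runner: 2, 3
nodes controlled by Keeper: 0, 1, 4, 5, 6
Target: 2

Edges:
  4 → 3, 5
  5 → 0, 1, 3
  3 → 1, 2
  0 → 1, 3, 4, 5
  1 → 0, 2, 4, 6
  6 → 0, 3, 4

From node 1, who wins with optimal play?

Keeper

A0 = {2}
A1: add {3} — 3 (Runner) has 3→2.
A2 = A1; e.g. 0 (Keeper) can still go to 1. Fixed point.
1 never enters the attractor, so Keeper can avoid the target forever.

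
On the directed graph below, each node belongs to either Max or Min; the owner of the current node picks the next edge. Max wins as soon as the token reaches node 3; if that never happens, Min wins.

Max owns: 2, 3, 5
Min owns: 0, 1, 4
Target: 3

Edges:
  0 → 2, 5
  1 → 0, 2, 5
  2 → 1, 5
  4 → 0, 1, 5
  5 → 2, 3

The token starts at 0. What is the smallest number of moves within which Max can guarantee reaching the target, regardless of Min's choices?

A0 = {3}
A1: add {5} — 5 (Max) has 5→3.
A2: add {2} — 2 (Max) has 2→5.
A3: add {0} — 0 (Min): all of {2, 5} already in.
0 enters the attractor at level 3, so Max can force the target in 3 moves from there.

3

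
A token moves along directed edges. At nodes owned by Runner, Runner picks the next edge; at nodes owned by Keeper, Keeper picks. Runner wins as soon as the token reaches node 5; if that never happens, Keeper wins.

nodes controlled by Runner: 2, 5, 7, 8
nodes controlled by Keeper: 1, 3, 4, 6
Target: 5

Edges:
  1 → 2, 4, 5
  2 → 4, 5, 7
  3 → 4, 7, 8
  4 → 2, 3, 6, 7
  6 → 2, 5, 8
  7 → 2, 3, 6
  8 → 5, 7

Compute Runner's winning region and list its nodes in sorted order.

2, 5, 6, 7, 8

A0 = {5}
A1: add {2, 8} — 2 (Runner) has 2→5; 8 (Runner) has 8→5.
A2: add {6, 7} — 6 (Keeper): all of {2, 5, 8} already in; 7 (Runner) has 7→2.
A3 = A2; e.g. 1 (Keeper) can still go to 4. Fixed point.
Runner's winning region = {2, 5, 6, 7, 8}.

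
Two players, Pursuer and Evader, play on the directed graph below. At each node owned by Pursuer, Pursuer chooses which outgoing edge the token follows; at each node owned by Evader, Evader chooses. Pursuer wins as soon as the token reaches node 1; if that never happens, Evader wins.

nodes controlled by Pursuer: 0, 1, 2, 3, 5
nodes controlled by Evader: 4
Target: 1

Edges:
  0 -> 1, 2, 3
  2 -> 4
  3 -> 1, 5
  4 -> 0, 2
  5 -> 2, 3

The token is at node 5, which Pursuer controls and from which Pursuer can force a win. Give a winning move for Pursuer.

A0 = {1}
A1: add {0, 3} — 0 (Pursuer) has 0→1; 3 (Pursuer) has 3→1.
A2: add {5} — 5 (Pursuer) has 5→3.
A3 = A2; e.g. 2 (Pursuer) has no edge into A2. Fixed point.
From 5, successor 3 is in the attractor (rank 1); the other successor 2 is not.

3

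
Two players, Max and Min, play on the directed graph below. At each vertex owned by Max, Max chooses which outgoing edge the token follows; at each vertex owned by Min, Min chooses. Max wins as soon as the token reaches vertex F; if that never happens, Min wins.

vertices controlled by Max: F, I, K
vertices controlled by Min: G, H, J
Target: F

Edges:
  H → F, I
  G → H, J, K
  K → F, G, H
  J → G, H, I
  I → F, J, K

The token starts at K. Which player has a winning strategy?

Max

A0 = {F}
A1: add {I, K} — I (Max) has I→F; K (Max) has K→F.
K ∈ A1, so Max can force the target.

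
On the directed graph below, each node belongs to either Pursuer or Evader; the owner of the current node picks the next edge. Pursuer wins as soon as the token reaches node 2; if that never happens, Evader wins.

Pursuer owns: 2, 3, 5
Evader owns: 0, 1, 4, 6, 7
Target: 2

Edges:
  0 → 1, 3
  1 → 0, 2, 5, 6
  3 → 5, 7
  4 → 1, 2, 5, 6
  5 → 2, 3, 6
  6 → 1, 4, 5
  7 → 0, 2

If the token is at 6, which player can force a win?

A0 = {2}
A1: add {5} — 5 (Pursuer) has 5→2.
A2: add {3} — 3 (Pursuer) has 3→5.
A3 = A2; e.g. 0 (Evader) can still go to 1. Fixed point.
6 never enters the attractor, so Evader can avoid the target forever.

Evader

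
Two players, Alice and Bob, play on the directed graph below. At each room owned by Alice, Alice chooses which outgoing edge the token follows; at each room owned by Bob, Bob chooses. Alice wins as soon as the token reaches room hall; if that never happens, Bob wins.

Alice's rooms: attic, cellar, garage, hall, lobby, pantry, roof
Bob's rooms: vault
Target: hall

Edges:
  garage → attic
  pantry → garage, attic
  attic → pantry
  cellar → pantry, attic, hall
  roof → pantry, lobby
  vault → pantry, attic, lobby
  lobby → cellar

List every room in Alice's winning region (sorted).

A0 = {hall}
A1: add {cellar} — cellar (Alice) has cellar→hall.
A2: add {lobby} — lobby (Alice) has lobby→cellar.
A3: add {roof} — roof (Alice) has roof→lobby.
A4 = A3; e.g. garage (Alice) has no edge into A3. Fixed point.
Alice's winning region = {cellar, hall, lobby, roof}.

cellar, hall, lobby, roof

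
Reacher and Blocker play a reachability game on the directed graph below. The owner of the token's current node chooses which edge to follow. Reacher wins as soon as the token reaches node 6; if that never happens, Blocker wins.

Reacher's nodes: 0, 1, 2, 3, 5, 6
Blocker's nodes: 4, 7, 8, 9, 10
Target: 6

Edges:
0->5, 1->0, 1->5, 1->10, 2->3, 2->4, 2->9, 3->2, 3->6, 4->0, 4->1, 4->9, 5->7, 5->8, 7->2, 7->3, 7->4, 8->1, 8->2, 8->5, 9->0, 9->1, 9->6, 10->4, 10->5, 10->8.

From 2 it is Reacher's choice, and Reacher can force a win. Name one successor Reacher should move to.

3

A0 = {6}
A1: add {3} — 3 (Reacher) has 3→6.
A2: add {2} — 2 (Reacher) has 2→3.
A3 = A2; e.g. 0 (Reacher) has no edge into A2. Fixed point.
From 2, successor 3 is in the attractor (rank 1); the other successors 4, 9 are not.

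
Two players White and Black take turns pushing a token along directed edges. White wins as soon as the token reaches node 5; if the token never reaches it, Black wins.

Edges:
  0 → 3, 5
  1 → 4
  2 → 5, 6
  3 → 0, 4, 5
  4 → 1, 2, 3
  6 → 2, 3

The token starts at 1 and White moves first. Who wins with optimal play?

Track states (vertex, player-to-move).
A0 = {(5,White), (5,Black)}
A1: add {(0,White), (2,White), (3,White)}.
A2: add {(0,Black), (6,Black)}.
A3 = A2; e.g. (1,White) stays out. (1,White) never enters ⇒ Black avoids the target.

Black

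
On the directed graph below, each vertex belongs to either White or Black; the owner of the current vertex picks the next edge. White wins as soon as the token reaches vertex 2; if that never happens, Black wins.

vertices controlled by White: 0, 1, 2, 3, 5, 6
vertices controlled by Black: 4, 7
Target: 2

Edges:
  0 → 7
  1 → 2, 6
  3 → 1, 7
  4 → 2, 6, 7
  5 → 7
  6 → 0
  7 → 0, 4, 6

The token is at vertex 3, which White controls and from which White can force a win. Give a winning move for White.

A0 = {2}
A1: add {1} — 1 (White) has 1→2.
A2: add {3} — 3 (White) has 3→1.
A3 = A2; e.g. 0 (White) has no edge into A2. Fixed point.
From 3, successor 1 is in the attractor (rank 1); the other successor 7 is not.

1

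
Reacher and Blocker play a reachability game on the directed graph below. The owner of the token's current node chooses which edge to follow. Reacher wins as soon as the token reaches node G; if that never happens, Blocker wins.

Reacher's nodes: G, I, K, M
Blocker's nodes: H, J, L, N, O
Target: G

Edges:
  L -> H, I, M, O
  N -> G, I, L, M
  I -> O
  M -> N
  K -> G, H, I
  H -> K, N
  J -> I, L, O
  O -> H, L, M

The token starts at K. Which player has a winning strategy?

Reacher

A0 = {G}
A1: add {K} — K (Reacher) has K→G.
A2 = A1; e.g. H (Blocker) can still go to N. Fixed point.
K ∈ A1, so Reacher can force the target.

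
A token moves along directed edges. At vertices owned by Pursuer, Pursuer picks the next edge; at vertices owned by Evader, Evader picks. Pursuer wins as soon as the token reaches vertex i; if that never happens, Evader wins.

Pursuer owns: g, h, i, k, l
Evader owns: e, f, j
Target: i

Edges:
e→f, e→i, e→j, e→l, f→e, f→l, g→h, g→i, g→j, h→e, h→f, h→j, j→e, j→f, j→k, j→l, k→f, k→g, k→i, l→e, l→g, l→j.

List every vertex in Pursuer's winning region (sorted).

g, i, k, l

A0 = {i}
A1: add {g, k} — g (Pursuer) has g→i; k (Pursuer) has k→i.
A2: add {l} — l (Pursuer) has l→g.
A3 = A2; e.g. e (Evader) can still go to f. Fixed point.
Pursuer's winning region = {g, i, k, l}.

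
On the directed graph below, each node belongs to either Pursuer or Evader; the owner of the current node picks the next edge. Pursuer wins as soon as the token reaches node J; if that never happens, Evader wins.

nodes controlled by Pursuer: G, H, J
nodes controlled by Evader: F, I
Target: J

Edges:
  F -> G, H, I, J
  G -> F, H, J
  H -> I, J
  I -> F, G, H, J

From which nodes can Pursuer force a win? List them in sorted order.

G, H, J

A0 = {J}
A1: add {G, H} — G (Pursuer) has G→J; H (Pursuer) has H→J.
A2 = A1; e.g. F (Evader) can still go to I. Fixed point.
Pursuer's winning region = {G, H, J}.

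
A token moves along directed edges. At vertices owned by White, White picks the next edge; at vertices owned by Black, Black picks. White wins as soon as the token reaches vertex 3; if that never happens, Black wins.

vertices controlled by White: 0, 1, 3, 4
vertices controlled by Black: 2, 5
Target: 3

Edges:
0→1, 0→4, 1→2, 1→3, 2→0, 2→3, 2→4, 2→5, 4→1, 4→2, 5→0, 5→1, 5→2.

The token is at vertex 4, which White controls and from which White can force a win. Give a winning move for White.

A0 = {3}
A1: add {1} — 1 (White) has 1→3.
A2: add {0, 4} — 0 (White) has 0→1; 4 (White) has 4→1.
A3 = A2; e.g. 2 (Black) can still go to 5. Fixed point.
From 4, successor 1 is in the attractor (rank 1); the other successor 2 is not.

1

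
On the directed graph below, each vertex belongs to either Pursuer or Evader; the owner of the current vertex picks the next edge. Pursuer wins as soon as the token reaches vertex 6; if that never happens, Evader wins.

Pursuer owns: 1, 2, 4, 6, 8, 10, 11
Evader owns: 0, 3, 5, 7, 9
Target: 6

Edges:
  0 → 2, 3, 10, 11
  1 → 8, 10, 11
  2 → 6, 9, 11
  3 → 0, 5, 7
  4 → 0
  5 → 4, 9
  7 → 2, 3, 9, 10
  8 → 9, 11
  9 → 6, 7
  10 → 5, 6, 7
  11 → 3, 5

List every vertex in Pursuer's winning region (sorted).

1, 2, 6, 10

A0 = {6}
A1: add {2, 10} — 2 (Pursuer) has 2→6; 10 (Pursuer) has 10→6.
A2: add {1} — 1 (Pursuer) has 1→10.
A3 = A2; e.g. 0 (Evader) can still go to 3. Fixed point.
Pursuer's winning region = {1, 2, 6, 10}.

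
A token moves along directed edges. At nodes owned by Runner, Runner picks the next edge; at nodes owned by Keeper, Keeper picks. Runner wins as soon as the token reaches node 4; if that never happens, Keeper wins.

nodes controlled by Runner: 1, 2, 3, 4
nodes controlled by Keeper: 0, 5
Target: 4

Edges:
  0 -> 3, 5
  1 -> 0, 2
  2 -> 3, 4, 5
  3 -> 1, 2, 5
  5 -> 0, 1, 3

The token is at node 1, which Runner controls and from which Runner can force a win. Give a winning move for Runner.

2

A0 = {4}
A1: add {2} — 2 (Runner) has 2→4.
A2: add {1, 3} — 1 (Runner) has 1→2; 3 (Runner) has 3→2.
A3 = A2; e.g. 0 (Keeper) can still go to 5. Fixed point.
From 1, successor 2 is in the attractor (rank 1); the other successor 0 is not.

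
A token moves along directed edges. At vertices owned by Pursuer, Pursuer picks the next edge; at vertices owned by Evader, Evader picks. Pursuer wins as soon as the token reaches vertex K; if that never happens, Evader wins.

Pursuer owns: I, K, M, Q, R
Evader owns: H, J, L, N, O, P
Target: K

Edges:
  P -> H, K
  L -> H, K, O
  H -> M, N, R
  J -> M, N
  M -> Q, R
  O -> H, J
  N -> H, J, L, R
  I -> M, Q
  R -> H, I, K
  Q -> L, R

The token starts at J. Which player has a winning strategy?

Evader

A0 = {K}
A1: add {R} — R (Pursuer) has R→K.
A2: add {M, Q} — M (Pursuer) has M→R; Q (Pursuer) has Q→R.
A3: add {I} — I (Pursuer) has I→M.
A4 = A3; e.g. H (Evader) can still go to N. Fixed point.
J never enters the attractor, so Evader can avoid the target forever.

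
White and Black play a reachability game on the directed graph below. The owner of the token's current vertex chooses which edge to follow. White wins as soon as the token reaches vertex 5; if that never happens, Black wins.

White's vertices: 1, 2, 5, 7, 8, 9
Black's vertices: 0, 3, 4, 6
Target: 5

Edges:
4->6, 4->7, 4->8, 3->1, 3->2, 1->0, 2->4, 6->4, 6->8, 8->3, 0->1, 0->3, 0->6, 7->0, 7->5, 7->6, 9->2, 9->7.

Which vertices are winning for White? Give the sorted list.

5, 7, 9

A0 = {5}
A1: add {7} — 7 (White) has 7→5.
A2: add {9} — 9 (White) has 9→7.
A3 = A2; e.g. 0 (Black) can still go to 1. Fixed point.
White's winning region = {5, 7, 9}.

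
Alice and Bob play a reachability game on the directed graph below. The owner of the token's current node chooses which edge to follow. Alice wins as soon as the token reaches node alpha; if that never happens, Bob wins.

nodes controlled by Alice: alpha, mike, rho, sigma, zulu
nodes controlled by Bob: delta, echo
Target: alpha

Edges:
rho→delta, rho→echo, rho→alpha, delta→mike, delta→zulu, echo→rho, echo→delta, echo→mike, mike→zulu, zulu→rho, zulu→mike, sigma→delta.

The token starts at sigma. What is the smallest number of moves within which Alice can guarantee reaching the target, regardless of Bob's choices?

5

A0 = {alpha}
A1: add {rho} — rho (Alice) has rho→alpha.
A2: add {zulu} — zulu (Alice) has zulu→rho.
A3: add {mike} — mike (Alice) has mike→zulu.
A4: add {delta} — delta (Bob): all of {mike, zulu} already in.
A5: add {echo, sigma} — echo (Bob): all of {rho, delta, mike} already in; sigma (Alice) has sigma→delta.
A5 = all vertices. Fixed point.
sigma enters the attractor at level 5, so Alice can force the target in 5 moves from there.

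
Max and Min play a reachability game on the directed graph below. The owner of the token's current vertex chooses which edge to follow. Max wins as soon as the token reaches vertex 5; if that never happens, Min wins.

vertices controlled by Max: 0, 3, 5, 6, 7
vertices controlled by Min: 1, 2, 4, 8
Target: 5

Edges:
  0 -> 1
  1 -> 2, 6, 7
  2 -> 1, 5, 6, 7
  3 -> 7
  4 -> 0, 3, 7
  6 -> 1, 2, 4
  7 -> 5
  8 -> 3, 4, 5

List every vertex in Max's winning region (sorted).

3, 5, 7

A0 = {5}
A1: add {7} — 7 (Max) has 7→5.
A2: add {3} — 3 (Max) has 3→7.
A3 = A2; e.g. 0 (Max) has no edge into A2. Fixed point.
Max's winning region = {3, 5, 7}.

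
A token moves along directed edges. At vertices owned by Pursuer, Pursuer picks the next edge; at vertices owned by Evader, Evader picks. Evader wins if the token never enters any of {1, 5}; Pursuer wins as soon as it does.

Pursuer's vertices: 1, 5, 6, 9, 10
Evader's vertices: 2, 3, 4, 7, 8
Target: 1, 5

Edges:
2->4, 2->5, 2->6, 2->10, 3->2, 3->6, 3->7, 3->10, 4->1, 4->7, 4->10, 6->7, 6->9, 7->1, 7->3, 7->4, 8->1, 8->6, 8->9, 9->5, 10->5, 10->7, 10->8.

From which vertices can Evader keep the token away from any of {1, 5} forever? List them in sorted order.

A0 = {1, 5}
A1: add {9, 10} — 9 (Pursuer) has 9→5; 10 (Pursuer) has 10→5.
A2: add {6} — 6 (Pursuer) has 6→9.
A3: add {8} — 8 (Evader): all of {1, 6, 9} already in.
A4 = A3; e.g. 2 (Evader) can still go to 4. Fixed point.
Pursuer's attractor = {1, 5, 6, 8, 9, 10}; Evader avoids the target exactly from the complement.

2, 3, 4, 7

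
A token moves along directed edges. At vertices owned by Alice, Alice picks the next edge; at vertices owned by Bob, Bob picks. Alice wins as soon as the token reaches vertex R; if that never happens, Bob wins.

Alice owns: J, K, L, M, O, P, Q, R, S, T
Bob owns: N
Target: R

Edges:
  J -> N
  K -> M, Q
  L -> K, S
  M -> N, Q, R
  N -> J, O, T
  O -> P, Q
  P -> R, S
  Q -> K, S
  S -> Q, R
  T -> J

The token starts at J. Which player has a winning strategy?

Bob

A0 = {R}
A1: add {M, P, S} — M (Alice) has M→R; P (Alice) has P→R; S (Alice) has S→R.
A2: add {K, L, O, Q} — K (Alice) has K→M; L (Alice) has L→S; O (Alice) has O→P; Q (Alice) has Q→S.
A3 = A2; e.g. J (Alice) has no edge into A2. Fixed point.
J never enters the attractor, so Bob can avoid the target forever.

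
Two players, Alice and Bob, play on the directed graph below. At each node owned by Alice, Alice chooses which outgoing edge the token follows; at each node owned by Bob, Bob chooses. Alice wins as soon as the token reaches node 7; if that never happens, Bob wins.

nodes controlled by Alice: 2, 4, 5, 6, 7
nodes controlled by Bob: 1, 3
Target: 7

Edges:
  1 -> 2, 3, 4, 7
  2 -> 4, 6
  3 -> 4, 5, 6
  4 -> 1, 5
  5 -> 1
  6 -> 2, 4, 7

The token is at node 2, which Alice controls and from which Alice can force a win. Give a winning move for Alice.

6

A0 = {7}
A1: add {6} — 6 (Alice) has 6→7.
A2: add {2} — 2 (Alice) has 2→6.
A3 = A2; e.g. 1 (Bob) can still go to 3. Fixed point.
From 2, successor 6 is in the attractor (rank 1); the other successor 4 is not.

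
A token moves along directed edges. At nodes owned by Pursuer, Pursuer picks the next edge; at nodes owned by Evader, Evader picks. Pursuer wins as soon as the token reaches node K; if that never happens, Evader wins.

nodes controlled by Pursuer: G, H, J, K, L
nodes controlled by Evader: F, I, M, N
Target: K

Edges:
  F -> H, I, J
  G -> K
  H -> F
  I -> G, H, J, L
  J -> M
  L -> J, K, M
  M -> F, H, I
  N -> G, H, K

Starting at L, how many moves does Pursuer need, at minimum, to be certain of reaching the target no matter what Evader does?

A0 = {K}
A1: add {G, L} — G (Pursuer) has G→K; L (Pursuer) has L→K.
A2 = A1; e.g. F (Evader) can still go to H. Fixed point.
L enters the attractor at level 1, so Pursuer can force the target in 1 move from there.

1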